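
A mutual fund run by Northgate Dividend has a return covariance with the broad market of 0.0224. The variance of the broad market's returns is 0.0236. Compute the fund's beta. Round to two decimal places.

0.95

β = Cov(Rp, Rm) / Var(Rm) = 0.0224 / 0.0236 = 0.9492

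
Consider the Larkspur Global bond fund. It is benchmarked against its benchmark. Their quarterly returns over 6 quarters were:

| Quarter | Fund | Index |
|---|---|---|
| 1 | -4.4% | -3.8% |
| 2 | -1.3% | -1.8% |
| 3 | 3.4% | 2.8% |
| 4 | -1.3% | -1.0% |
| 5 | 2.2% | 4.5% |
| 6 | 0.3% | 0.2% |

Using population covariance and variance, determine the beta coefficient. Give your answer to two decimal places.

0.86

r̄p = -0.1833%,  r̄m = 0.1500%
Cov = Σ(rp − r̄p)(rm − r̄m) / 6 = 6.6675
Var(rm) = Σ(rm − r̄m)² / 6 = 7.7792
β = Cov / Var = 6.6675 / 7.7792 = 0.8571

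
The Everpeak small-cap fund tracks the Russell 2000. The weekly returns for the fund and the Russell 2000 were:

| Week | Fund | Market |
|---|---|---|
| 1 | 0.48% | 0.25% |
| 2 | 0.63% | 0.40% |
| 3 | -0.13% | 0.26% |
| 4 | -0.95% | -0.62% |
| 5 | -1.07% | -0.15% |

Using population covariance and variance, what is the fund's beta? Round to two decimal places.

r̄p = -0.2080%,  r̄m = 0.0280%
Cov = Σ(rp − r̄p)(rm − r̄m) / 5 = 0.2234
Var(rm) = Σ(rm − r̄m)² / 5 = 0.1386
β = Cov / Var = 0.2234 / 0.1386 = 1.6118

1.61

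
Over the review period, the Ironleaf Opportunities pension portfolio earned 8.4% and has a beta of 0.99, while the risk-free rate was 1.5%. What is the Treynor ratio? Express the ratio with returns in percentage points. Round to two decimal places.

6.97

Treynor = (Rp − Rf) / β = (8.4% − 1.5%) / 0.99 = 6.90 / 0.99 = 6.9697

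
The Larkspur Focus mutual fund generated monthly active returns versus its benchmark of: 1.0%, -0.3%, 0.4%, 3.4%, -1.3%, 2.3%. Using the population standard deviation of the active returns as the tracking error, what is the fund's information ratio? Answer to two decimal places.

0.58

Mean return r̄ = 5.50 / 6 = 0.9167%
Population σ = √[Σ(r − r̄)² / 6] = √[14.7483 / 6] = √2.4581 = 1.5678%
IR = r̄ / tracking error = 0.9167 / 1.5678 = 0.5847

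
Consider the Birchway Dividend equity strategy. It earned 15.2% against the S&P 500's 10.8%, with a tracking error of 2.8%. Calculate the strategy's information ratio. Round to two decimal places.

IR = (Rp − Rb) / TE = (15.2% − 10.8%) / 2.8% = 4.40% / 2.8% = 1.5714

1.57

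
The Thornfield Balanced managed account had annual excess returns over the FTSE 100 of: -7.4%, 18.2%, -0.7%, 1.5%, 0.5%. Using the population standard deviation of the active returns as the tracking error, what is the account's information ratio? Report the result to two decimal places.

0.29

r̄ = (-7.4 + 18.2 − 0.7 + 1.5 + 0.5) / 5 = 12.10 / 5 = 2.4200%
Σ(r − r̄)² = (-7.4 − 2.4200)² + (18.2 − 2.4200)² + … = 359.7080
population σ = √(359.7080 / 5) = √71.9416 = 8.4818%
IR = r̄ / tracking error = 2.4200 / 8.4818 = 0.2853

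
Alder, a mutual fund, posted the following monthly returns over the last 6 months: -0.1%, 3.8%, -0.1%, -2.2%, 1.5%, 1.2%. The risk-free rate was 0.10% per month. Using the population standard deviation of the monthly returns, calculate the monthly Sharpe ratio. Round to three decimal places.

μ = (-0.1 + 3.8 − 0.1 − 2.2 + 1.5 + 1.2) / 6 = 4.10 / 6 = 0.6833%
Σ(r − μ)² = 20.1883; population σ = √(20.1883/6) = 1.8343%
Sharpe = (μ − rf) / σ = (0.6833 − 0.1) / 1.8343 = 0.5833 / 1.8343 = 0.3180

0.318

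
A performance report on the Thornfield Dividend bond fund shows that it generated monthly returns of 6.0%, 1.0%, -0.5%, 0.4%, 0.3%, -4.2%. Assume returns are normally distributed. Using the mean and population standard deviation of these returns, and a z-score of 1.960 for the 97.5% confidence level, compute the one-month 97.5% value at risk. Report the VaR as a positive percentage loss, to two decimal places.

5.36

μ = (6 + 1 − 0.5 + 0.4 + 0.3 − 4.2) / 6 = 0.5000%
Population std dev = √[53.6400 / 6] = 2.9900%
VaR = −(μ − z·σ) = −(0.5000 − 1.960 × 2.9900) = −(-5.3604) = 5.3604%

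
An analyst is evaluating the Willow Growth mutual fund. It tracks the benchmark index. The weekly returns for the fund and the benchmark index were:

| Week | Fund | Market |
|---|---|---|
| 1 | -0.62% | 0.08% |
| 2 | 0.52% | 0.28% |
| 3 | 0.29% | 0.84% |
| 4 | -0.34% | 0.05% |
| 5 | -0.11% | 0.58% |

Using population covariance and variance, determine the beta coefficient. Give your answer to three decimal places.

0.770

r̄p = -0.0520%,  r̄m = 0.3660%
Cov = Σ(rp − r̄p)(rm − r̄m) / 5 = 0.0708
Var(rm) = Σ(rm − r̄m)² / 5 = 0.0919
β = Cov / Var = 0.0708 / 0.0919 = 0.7704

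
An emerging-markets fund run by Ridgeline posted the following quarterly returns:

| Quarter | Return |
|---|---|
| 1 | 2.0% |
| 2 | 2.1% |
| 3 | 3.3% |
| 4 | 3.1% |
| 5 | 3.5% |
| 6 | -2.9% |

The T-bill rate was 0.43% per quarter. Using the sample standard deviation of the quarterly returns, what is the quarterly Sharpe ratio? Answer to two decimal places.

Mean return r̄ = 11.10 / 6 = 1.8500%
Σ(r − r̄)² = (2 − 1.8500)² + (2.1 − 1.8500)² + … = 29.0350
σ = √[29.0350 / 5] = 2.4098%
Sharpe = (r̄ − rf) / σ = (1.8500 − 0.43) / 2.4098 = 1.4200 / 2.4098 = 0.5893

0.59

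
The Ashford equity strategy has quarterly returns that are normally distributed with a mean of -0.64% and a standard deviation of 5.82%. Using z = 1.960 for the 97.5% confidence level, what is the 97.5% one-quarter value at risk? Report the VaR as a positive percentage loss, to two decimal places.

12.05

VaR (as % loss) = −(μ − z·σ) = −(-0.64% − 1.960 × 5.82%) = −(-12.0472%) = 12.0472%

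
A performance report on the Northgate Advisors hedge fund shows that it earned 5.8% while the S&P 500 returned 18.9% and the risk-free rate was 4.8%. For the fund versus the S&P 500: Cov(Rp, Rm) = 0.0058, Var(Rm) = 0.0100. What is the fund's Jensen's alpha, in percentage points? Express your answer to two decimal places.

-7.18

β = Cov / Var = 0.0058 / 0.0100 = 0.5800
E[R] = Rf + β(Rm − Rf) = 4.8% + 0.5800 × (18.9% − 4.8%) = 12.9780%
α = Rp − E[R] = 5.8% − 12.9780% = -7.1780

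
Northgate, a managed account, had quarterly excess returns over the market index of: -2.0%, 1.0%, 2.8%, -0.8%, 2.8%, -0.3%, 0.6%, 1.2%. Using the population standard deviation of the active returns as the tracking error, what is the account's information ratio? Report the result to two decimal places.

0.42

Mean return r̄ = 5.30 / 8 = 0.6625%
Σ(r − r̄)² = 19.6988; population σ = √(19.6988/8) = 1.5692%
IR = r̄ / tracking error = 0.6625 / 1.5692 = 0.4222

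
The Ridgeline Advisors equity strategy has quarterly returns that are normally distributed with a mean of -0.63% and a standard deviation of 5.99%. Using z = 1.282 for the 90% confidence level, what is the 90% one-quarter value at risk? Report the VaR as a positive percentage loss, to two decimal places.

8.31

VaR (as % loss) = −(μ − z·σ) = −(-0.63% − 1.282 × 5.99%) = −(-8.30918%) = 8.30918%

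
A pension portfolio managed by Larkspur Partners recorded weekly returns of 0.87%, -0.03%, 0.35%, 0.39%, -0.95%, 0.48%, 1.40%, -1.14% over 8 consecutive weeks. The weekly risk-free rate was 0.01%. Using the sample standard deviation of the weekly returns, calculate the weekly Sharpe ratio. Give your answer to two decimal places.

0.19

Mean return μ = 1.370 / 8 = 0.1713%
Sample σ = √[Σ(r − μ)² / 7] = √[5.1903 / 7] = √0.7415 = 0.8611%
Sharpe = (μ − rf) / σ = (0.1713 − 0.01) / 0.8611 = 0.1613 / 0.8611 = 0.1873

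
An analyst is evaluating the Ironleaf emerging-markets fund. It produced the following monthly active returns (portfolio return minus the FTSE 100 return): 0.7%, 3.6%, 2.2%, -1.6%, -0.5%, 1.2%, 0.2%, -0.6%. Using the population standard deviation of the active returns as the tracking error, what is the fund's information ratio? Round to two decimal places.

Mean return r̄ = 5.20 / 8 = 0.6500%
Population std dev = √[19.5600 / 8] = 1.5636%
IR = r̄ / tracking error = 0.6500 / 1.5636 = 0.4157

0.42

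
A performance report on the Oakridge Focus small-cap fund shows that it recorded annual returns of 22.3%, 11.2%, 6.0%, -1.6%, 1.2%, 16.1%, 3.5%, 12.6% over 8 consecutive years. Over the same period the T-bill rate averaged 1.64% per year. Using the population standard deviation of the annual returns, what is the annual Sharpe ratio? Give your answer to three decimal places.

0.962

μ = (22.3 + 11.2 + 6 − 1.6 + 1.2 + 16.1 + 3.5 + 12.6) / 8 = 71.30 / 8 = 8.9125%
Population std dev = √[457.4888 / 8] = 7.5621%
Sharpe = (μ − rf) / σ = (8.9125 − 1.64) / 7.5621 = 7.2725 / 7.5621 = 0.9617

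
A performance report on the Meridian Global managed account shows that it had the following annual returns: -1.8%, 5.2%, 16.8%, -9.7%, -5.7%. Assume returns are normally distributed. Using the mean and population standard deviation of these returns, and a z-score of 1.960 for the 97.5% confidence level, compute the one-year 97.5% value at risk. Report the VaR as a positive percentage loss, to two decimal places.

17.31

μ = (-1.8 + 5.2 + 16.8 − 9.7 − 5.7) / 5 = 0.9600%
Σ(r − μ)² = 434.4920; population σ = √(434.4920/5) = 9.3219%
VaR = −(μ − z·σ) = −(0.9600 − 1.960 × 9.3219) = −(-17.3109) = 17.3109%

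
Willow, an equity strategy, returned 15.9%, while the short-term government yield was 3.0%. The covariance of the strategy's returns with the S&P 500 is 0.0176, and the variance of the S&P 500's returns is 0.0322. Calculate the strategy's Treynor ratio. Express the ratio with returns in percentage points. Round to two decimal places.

β = Cov / Var = 0.0176 / 0.0322 = 0.5466
Treynor = (Rp − Rf) / β = (15.9% − 3.0%) / 0.5466 = 12.90 / 0.5466 = 23.6004

23.60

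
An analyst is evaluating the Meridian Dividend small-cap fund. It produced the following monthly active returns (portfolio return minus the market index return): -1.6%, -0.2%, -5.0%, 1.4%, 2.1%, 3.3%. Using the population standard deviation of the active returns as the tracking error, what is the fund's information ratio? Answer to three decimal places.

μ = (-1.6 − 0.2 − 5 + 1.4 + 2.1 + 3.3) / 6 = 0.0000%
Σ(r − μ)² = (-1.6 − 0.0000)² + (-0.2 − 0.0000)² + … = 44.8600
σ = √[44.8600 / 6] = 2.7343%
IR = μ / tracking error = 0.0000 / 2.7343 = 0.0000

0.000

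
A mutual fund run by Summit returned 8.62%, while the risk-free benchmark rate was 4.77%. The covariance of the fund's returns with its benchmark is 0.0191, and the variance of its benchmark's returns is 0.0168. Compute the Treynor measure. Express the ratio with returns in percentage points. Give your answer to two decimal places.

β = Cov / Var = 0.0191 / 0.0168 = 1.1369
Treynor = (Rp − Rf) / β = (8.62% − 4.77%) / 1.1369 = 3.85 / 1.1369 = 3.3864

3.39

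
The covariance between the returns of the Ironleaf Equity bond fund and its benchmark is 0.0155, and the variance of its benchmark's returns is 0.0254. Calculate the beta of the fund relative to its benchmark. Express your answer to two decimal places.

β = Cov(Rp, Rm) / Var(Rm) = 0.0155 / 0.0254 = 0.6102

0.61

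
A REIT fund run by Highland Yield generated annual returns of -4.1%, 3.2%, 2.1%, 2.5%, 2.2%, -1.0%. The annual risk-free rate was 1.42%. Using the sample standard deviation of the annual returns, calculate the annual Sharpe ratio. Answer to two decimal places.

-0.21

r̄ = (-4.1 + 3.2 + 2.1 + 2.5 + 2.2 − 1) / 6 = 0.8167%
Sample σ = √[Σ(r − r̄)² / 5] = √[39.5483 / 5] = √7.9097 = 2.8124%
Sharpe = (r̄ − rf) / σ = (0.8167 − 1.42) / 2.8124 = -0.6033 / 2.8124 = -0.2145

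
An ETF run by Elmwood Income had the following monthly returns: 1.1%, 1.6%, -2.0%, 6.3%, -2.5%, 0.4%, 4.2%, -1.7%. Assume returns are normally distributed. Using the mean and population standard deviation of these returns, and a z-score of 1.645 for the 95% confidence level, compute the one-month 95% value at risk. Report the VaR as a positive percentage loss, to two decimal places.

3.86

r̄ = (1.1 + 1.6 − 2 + 6.3 − 2.5 + 0.4 + 4.2 − 1.7) / 8 = 7.40 / 8 = 0.9250%
Population std dev = √[67.5550 / 8] = 2.9059%
VaR = −(r̄ − z·σ) = −(0.9250 − 1.645 × 2.9059) = −(-3.8552) = 3.8552%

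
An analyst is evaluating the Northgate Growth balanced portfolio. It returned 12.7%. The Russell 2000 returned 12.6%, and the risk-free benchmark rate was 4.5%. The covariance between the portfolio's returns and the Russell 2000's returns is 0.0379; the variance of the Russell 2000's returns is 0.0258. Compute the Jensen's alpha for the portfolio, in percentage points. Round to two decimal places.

-3.70

β = Cov / Var = 0.0379 / 0.0258 = 1.4690
E[R] = Rf + β(Rm − Rf) = 4.5% + 1.4690 × (12.6% − 4.5%) = 16.3989%
α = Rp − E[R] = 12.7% − 16.3989% = -3.6989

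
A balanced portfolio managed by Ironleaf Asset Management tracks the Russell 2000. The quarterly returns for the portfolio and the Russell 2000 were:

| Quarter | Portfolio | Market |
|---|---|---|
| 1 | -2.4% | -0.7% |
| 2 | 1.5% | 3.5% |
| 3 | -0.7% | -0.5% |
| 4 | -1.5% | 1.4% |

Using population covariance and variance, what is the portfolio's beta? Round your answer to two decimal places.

0.70

r̄p = -0.7750%,  r̄m = 0.9250%
Cov = Σ(rp − r̄p)(rm − r̄m) / 4 = 2.0119
Var(rm) = Σ(rm − r̄m)² / 4 = 2.8819
β = Cov / Var = 2.0119 / 2.8819 = 0.6981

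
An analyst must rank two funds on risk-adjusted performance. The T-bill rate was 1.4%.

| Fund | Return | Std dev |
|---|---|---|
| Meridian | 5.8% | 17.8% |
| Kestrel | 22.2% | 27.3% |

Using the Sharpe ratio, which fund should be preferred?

Kestrel

Meridian: Sharpe ratio = (5.8% − 1.4%) / 17.8% = 0.247
Kestrel: Sharpe ratio = (22.2% − 1.4%) / 27.3% = 0.762
Highest: Kestrel (0.762).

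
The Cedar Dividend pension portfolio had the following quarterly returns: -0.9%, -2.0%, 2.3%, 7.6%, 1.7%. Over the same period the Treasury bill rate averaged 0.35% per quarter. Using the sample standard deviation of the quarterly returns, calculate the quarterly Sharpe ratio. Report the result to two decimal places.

0.37

Mean return μ = 8.70 / 5 = 1.7400%
Σ(r − μ)² = (-0.9 − 1.7400)² + (-2 − 1.7400)² + … = 55.6120
sample σ = √(55.6120 / 4) = √13.9030 = 3.7287%
Sharpe = (μ − rf) / σ = (1.7400 − 0.35) / 3.7287 = 1.3900 / 3.7287 = 0.3728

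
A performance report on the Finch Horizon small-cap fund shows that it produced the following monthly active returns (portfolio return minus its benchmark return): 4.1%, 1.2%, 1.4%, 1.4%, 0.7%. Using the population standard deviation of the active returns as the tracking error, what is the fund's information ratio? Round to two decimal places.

Mean return μ = 8.80 / 5 = 1.7600%
Σ(r − μ)² = 7.1720; population σ = √(7.1720/5) = 1.1977%
IR = μ / tracking error = 1.7600 / 1.1977 = 1.4695

1.47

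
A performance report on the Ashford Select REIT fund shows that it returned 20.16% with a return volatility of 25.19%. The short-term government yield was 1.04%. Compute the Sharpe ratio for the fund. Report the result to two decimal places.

0.76

Sharpe = (Rp − Rf) / σp = (20.16% − 1.04%) / 25.19% = 19.12% / 25.19% = 0.7590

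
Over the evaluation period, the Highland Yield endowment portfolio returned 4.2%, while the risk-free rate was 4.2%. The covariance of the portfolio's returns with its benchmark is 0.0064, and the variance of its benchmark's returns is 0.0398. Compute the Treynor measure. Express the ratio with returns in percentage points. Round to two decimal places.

β = Cov / Var = 0.0064 / 0.0398 = 0.1608
Treynor = (Rp − Rf) / β = (4.2% − 4.2%) / 0.1608 = 0.00 / 0.1608 = 0.0000

0.00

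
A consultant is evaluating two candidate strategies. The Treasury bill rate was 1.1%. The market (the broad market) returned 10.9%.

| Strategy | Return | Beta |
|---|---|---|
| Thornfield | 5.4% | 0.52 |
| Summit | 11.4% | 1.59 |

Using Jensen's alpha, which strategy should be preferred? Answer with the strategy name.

Thornfield

Thornfield: α = 5.4% − [1.1% + 0.52 × (10.9% − 1.1%)] = -0.796
Summit: α = 11.4% − [1.1% + 1.59 × (10.9% − 1.1%)] = -5.282
Highest: Thornfield (-0.796).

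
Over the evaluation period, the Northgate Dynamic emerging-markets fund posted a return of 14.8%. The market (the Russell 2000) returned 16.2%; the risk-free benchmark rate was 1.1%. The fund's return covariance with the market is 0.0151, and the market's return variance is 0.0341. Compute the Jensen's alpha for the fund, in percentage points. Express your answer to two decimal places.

7.01

β = Cov / Var = 0.0151 / 0.0341 = 0.4428
E[R] = Rf + β(Rm − Rf) = 1.1% + 0.4428 × (16.2% − 1.1%) = 7.7863%
α = Rp − E[R] = 14.8% − 7.7863% = 7.0137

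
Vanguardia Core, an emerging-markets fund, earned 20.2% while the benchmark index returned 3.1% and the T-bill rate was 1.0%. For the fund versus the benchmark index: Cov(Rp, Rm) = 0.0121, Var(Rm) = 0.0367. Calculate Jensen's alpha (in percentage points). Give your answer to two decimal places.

β = Cov / Var = 0.0121 / 0.0367 = 0.3297
E[R] = Rf + β(Rm − Rf) = 1.0% + 0.3297 × (3.1% − 1.0%) = 1.6924%
α = Rp − E[R] = 20.2% − 1.6924% = 18.5076

18.51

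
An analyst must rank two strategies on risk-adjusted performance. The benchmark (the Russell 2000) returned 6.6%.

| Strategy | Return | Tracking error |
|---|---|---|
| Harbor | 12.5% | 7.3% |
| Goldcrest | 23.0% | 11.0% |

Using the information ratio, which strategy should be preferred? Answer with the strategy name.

Harbor: IR = (12.5% − 6.6%) / 7.3% = 0.808
Goldcrest: IR = (23.0% − 6.6%) / 11.0% = 1.491
Highest: Goldcrest (1.491).

Goldcrest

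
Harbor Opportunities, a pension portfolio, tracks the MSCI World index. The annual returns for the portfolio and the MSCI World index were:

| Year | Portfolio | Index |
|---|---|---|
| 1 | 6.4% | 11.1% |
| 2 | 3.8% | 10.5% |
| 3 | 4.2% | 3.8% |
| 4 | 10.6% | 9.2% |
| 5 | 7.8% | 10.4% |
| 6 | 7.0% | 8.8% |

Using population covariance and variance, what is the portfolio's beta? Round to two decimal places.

r̄p = 6.6333%,  r̄m = 8.9667%
Cov = Σ(rp − r̄p)(rm − r̄m) / 6 = 1.7111
Var(rm) = Σ(rm − r̄m)² / 6 = 5.9556
β = Cov / Var = 1.7111 / 5.9556 = 0.2873

0.29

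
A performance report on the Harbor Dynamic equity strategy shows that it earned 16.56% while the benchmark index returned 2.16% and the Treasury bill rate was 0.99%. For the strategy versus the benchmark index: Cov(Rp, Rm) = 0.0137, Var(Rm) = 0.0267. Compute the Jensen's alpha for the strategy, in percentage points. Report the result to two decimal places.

14.97

β = Cov / Var = 0.0137 / 0.0267 = 0.5131
E[R] = Rf + β(Rm − Rf) = 0.99% + 0.5131 × (2.16% − 0.99%) = 1.5903%
α = Rp − E[R] = 16.56% − 1.5903% = 14.9697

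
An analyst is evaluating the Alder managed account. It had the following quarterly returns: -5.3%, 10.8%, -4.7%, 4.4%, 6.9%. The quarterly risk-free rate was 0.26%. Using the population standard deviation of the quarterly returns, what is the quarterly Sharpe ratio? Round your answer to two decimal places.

0.34

r̄ = (-5.3 + 10.8 − 4.7 + 4.4 + 6.9) / 5 = 12.10 / 5 = 2.4200%
Population σ = √[Σ(r − r̄)² / 5] = √[204.5080 / 5] = √40.9016 = 6.3954%
Sharpe = (r̄ − rf) / σ = (2.4200 − 0.26) / 6.3954 = 2.1600 / 6.3954 = 0.3377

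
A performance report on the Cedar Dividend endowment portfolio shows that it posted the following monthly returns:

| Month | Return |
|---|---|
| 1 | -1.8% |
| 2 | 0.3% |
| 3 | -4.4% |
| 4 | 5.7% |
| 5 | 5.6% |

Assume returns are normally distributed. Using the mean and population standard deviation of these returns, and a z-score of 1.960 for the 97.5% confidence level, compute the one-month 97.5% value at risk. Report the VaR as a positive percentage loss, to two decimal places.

r̄ = (-1.8 + 0.3 − 4.4 + 5.7 + 5.6) / 5 = 5.40 / 5 = 1.0800%
Σ(r − r̄)² = (-1.8 − 1.0800)² + (0.3 − 1.0800)² + … = 80.7080
σ = √[80.7080 / 5] = 4.0177%
VaR = −(r̄ − z·σ) = −(1.0800 − 1.960 × 4.0177) = −(-6.7947) = 6.7947%

6.79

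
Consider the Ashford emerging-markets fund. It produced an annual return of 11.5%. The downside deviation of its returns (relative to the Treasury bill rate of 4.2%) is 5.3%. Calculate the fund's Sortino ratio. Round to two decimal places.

1.38

Sortino = (Rp − Rf) / σd = (11.5% − 4.2%) / 5.3% = 7.30% / 5.3% = 1.3774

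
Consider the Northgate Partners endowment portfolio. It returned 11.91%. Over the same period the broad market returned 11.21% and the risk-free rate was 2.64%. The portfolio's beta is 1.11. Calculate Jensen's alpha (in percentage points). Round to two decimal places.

CAPM expected return = Rf + β(Rm − Rf) = 2.64% + 1.11 × (11.21% − 2.64%) = 2.64 + 1.11 × 8.57 = 12.1527%
Jensen's α = Rp − E[R] = 11.91% − 12.1527% = -0.2427

-0.24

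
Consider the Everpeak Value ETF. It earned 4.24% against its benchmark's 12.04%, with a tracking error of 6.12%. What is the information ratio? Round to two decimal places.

-1.27

IR = (Rp − Rb) / TE = (4.24% − 12.04%) / 6.12% = -7.80% / 6.12% = -1.2745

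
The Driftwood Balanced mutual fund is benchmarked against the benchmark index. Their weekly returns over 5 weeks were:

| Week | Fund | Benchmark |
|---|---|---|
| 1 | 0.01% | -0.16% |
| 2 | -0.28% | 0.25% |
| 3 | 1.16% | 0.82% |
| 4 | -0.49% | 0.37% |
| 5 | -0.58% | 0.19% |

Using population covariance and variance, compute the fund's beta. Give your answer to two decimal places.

1.28

r̄p = -0.0360%,  r̄m = 0.2940%
Cov = Σ(rp − r̄p)(rm − r̄m) / 5 = 0.1282
Var(rm) = Σ(rm − r̄m)² / 5 = 0.1003
β = Cov / Var = 0.1282 / 0.1003 = 1.2782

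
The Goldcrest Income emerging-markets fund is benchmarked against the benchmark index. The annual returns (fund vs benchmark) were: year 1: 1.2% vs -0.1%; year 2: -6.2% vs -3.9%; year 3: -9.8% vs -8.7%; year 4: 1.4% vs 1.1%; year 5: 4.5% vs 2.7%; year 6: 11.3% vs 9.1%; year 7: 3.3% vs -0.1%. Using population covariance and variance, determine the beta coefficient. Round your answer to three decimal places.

r̄p = 0.8143%,  r̄m = 0.0143%
Cov = Σ(rp − r̄p)(rm − r̄m) / 7 = 32.2041
Var(rm) = Σ(rm − r̄m)² / 7 = 26.0327
β = Cov / Var = 32.2041 / 26.0327 = 1.2371

1.237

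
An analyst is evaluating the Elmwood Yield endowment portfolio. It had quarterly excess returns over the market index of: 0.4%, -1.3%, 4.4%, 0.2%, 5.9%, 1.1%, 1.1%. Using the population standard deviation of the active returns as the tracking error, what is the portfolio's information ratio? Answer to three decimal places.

0.718

r̄ = (0.4 − 1.3 + 4.4 + 0.2 + 5.9 + 1.1 + 1.1) / 7 = 1.6857%
Σ(r − r̄)² = (0.4 − 1.6857)² + (-1.3 − 1.6857)² + (4.4 − 1.6857)² + … = 38.5886
σ = √[38.5886 / 7] = 2.3479%
IR = r̄ / tracking error = 1.6857 / 2.3479 = 0.7180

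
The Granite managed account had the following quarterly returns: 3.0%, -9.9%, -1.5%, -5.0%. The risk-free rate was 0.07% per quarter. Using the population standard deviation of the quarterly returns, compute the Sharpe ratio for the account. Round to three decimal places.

μ = (3 − 9.9 − 1.5 − 5) / 4 = -3.3500%
Σ(r − μ)² = (3 − (-3.3500))² + (-9.9 − (-3.3500))² + (-1.5 − (-3.3500))² + … = 89.3700
population σ = √(89.3700 / 4) = √22.3425 = 4.7268%
Sharpe = (μ − rf) / σ = (-3.3500 − 0.07) / 4.7268 = -3.4200 / 4.7268 = -0.7235

-0.724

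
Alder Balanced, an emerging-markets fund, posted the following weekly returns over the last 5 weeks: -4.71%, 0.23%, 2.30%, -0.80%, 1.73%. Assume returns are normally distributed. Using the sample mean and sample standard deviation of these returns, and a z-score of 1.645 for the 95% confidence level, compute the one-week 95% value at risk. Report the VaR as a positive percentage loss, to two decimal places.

r̄ = (-4.71 + 0.23 + 2.3 − 0.8 + 1.73) / 5 = -1.250 / 5 = -0.2500%
Σ(r − r̄)² = 30.8474; sample σ = √(30.8474/4) = 2.7770%
VaR = −(r̄ − z·σ) = −(-0.2500 − 1.645 × 2.7770) = −(-4.8182) = 4.8182%

4.82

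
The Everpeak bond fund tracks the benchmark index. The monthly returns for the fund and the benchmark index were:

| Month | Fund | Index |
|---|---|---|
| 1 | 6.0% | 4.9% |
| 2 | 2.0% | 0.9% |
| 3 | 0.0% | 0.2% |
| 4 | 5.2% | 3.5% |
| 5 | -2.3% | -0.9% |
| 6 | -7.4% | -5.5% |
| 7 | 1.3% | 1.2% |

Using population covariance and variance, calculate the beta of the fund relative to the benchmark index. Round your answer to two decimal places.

1.36

r̄p = 0.6857%,  r̄m = 0.6143%
Cov = Σ(rp − r̄p)(rm − r̄m) / 7 = 12.9688
Var(rm) = Σ(rm − r̄m)² / 7 = 9.5669
β = Cov / Var = 12.9688 / 9.5669 = 1.3556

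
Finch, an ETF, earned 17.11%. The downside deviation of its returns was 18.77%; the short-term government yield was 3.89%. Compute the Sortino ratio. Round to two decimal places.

Sortino = (Rp − Rf) / σd = (17.11% − 3.89%) / 18.77% = 13.22% / 18.77% = 0.7043

0.70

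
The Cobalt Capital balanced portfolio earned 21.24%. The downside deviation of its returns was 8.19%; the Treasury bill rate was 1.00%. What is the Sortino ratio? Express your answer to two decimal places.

Sortino = (Rp − Rf) / σd = (21.24% − 1.00%) / 8.19% = 20.24% / 8.19% = 2.4713

2.47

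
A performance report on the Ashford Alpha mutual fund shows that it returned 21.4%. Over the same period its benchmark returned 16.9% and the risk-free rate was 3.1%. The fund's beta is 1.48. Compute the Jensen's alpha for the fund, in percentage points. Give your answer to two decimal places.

-2.12

CAPM expected return = Rf + β(Rm − Rf) = 3.1% + 1.48 × (16.9% − 3.1%) = 3.1 + 1.48 × 13.80 = 23.5240%
Jensen's α = Rp − E[R] = 21.4% − 23.5240% = -2.1240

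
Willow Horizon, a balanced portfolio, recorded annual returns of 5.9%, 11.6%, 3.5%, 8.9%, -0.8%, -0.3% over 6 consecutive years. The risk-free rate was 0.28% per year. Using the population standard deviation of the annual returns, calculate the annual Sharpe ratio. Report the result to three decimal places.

Mean return r̄ = 28.80 / 6 = 4.8000%
Σ(r − r̄)² = (5.9 − 4.8000)² + (11.6 − 4.8000)² + (3.5 − 4.8000)² + … = 123.3200
population σ = √(123.3200 / 6) = √20.5533 = 4.5336%
Sharpe = (r̄ − rf) / σ = (4.8000 − 0.28) / 4.5336 = 4.5200 / 4.5336 = 0.9970

0.997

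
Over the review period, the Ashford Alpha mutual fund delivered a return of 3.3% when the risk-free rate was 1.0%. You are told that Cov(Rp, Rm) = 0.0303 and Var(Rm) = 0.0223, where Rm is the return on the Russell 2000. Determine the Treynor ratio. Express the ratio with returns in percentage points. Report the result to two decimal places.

β = Cov / Var = 0.0303 / 0.0223 = 1.3587
Treynor = (Rp − Rf) / β = (3.3% − 1.0%) / 1.3587 = 2.30 / 1.3587 = 1.6928

1.69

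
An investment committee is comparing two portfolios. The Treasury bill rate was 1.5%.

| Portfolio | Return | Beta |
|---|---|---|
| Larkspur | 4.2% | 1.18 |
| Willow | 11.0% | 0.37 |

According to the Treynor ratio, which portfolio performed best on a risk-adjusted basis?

Willow

Larkspur: Treynor = (4.2% − 1.5%) / 1.18 = 2.288
Willow: Treynor = (11.0% − 1.5%) / 0.37 = 25.676
Highest: Willow (25.676).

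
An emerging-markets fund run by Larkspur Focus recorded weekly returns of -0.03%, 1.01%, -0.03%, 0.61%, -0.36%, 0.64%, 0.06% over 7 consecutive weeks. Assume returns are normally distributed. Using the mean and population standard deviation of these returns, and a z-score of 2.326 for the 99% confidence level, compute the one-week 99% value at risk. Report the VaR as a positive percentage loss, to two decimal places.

r̄ = (-0.03 + 1.01 − 0.03 + 0.61 − 0.36 + 0.64 + 0.06) / 7 = 0.2714%
Σ(r − r̄)² = (-0.03 − 0.2714)² + (1.01 − 0.2714)² + … = 1.4211
σ = √[1.4211 / 7] = 0.4506%
VaR = −(r̄ − z·σ) = −(0.2714 − 2.326 × 0.4506) = −(-0.7767) = 0.7767%

0.78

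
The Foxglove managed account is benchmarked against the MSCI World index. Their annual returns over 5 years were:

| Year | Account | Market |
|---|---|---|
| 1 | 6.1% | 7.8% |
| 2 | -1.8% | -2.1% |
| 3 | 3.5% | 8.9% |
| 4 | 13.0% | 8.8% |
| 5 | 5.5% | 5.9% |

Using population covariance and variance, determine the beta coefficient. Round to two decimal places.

0.89

r̄p = 5.2600%,  r̄m = 5.8600%
Cov = Σ(rp − r̄p)(rm − r̄m) / 5 = 15.0484
Var(rm) = Σ(rm − r̄m)² / 5 = 17.0024
β = Cov / Var = 15.0484 / 17.0024 = 0.8851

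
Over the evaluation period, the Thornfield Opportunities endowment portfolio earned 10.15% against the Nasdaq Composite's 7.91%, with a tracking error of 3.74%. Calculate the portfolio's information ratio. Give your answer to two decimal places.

0.60

IR = (Rp − Rb) / TE = (10.15% − 7.91%) / 3.74% = 2.24% / 3.74% = 0.5989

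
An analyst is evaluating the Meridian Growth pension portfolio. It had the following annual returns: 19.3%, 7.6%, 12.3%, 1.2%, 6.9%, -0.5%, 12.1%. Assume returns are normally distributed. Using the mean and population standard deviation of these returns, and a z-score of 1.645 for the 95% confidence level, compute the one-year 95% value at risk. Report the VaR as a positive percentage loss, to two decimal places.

2.02

r̄ = (19.3 + 7.6 + 12.3 + 1.2 + 6.9 − 0.5 + 12.1) / 7 = 58.90 / 7 = 8.4143%
Population std dev = √[281.6486 / 7] = 6.3431%
VaR = −(r̄ − z·σ) = −(8.4143 − 1.645 × 6.3431) = −(-2.0201) = 2.0201%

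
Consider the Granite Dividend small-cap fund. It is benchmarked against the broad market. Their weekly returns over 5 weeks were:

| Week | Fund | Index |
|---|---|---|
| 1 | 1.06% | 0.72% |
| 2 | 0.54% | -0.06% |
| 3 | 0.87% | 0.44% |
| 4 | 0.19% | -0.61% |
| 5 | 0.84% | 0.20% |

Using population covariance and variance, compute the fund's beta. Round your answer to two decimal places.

r̄p = 0.7000%,  r̄m = 0.1380%
Cov = Σ(rp − r̄p)(rm − r̄m) / 5 = 0.1365
Var(rm) = Σ(rm − r̄m)² / 5 = 0.2065
β = Cov / Var = 0.1365 / 0.2065 = 0.6610

0.66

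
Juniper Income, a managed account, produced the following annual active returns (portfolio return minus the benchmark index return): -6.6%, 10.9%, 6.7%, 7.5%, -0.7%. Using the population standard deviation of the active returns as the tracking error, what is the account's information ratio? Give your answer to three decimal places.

0.562

r̄ = (-6.6 + 10.9 + 6.7 + 7.5 − 0.7) / 5 = 17.80 / 5 = 3.5600%
Σ(r − r̄)² = 200.6320; population σ = √(200.6320/5) = 6.3345%
IR = r̄ / tracking error = 3.5600 / 6.3345 = 0.5620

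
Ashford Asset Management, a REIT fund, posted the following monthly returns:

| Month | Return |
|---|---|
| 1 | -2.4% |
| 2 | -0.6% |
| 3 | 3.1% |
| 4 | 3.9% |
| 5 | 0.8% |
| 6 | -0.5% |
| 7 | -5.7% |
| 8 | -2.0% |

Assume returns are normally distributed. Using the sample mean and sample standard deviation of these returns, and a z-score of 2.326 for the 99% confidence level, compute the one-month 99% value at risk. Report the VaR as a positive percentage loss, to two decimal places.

7.61

r̄ = (-2.4 − 0.6 + 3.1 + 3.9 + 0.8 − 0.5 − 5.7 − 2) / 8 = -0.4250%
Sample std dev = √[66.8750 / 7] = 3.0909%
VaR = −(r̄ − z·σ) = −(-0.4250 − 2.326 × 3.0909) = −(-7.6144) = 7.6144%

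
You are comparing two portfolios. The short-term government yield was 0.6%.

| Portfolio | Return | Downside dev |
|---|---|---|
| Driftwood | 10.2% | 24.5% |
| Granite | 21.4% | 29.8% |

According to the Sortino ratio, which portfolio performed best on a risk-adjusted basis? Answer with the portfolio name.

Granite

Driftwood: Sortino ratio = (10.2% − 0.6%) / 24.5% = 0.392
Granite: Sortino ratio = (21.4% − 0.6%) / 29.8% = 0.698
Highest: Granite (0.698).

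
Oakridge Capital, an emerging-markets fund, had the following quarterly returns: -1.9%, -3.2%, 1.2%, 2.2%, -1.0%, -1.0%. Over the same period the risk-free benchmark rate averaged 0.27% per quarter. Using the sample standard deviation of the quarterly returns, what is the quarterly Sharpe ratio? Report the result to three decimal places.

Mean return r̄ = -3.70 / 6 = -0.6167%
Sample σ = √[Σ(r − r̄)² / 5] = √[19.8483 / 5] = √3.9697 = 1.9924%
Sharpe = (r̄ − rf) / σ = (-0.6167 − 0.27) / 1.9924 = -0.8867 / 1.9924 = -0.4450

-0.445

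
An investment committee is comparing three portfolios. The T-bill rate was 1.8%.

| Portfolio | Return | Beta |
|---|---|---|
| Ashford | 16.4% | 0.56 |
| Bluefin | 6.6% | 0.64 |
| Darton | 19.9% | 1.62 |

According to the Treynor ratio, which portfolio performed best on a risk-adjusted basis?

Ashford: Treynor = (16.4% − 1.8%) / 0.56 = 26.071
Bluefin: Treynor = (6.6% − 1.8%) / 0.64 = 7.500
Darton: Treynor = (19.9% − 1.8%) / 1.62 = 11.173
Highest: Ashford (26.071).

Ashford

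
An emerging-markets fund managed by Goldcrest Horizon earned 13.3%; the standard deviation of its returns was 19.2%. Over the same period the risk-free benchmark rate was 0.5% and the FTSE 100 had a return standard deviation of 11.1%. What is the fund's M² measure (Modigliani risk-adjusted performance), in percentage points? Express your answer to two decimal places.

7.90

Sharpe = (Rp − Rf) / σp = (13.3% − 0.5%) / 19.2% = 0.6667
M² = Rf + Sharpe × σm = 0.5% + 0.6667 × 11.1% = 7.9004%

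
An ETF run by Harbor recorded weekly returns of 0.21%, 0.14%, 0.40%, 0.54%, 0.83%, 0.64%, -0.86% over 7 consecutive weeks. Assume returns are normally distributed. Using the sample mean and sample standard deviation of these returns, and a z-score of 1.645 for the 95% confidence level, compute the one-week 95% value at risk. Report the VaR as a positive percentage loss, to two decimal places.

0.64

Mean return r̄ = 1.900 / 7 = 0.2714%
Σ(r − r̄)² = (0.21 − 0.2714)² + (0.14 − 0.2714)² + (0.4 − 0.2714)² + … = 1.8377
sample σ = √(1.8377 / 6) = √0.3063 = 0.5534%
VaR = −(r̄ − z·σ) = −(0.2714 − 1.645 × 0.5534) = −(-0.6389) = 0.6389%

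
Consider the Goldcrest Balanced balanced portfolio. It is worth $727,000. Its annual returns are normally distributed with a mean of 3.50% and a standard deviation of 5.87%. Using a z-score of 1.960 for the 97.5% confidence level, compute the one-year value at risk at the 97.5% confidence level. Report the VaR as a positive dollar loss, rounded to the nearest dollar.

$58,198

Return at the 97.5% tail: μ − z·σ = 3.50% − 1.960 × 5.87% = 3.5 − 11.5052 = -8.0052%
VaR = −(-8.0052%) × $727,000 = 8.0052% × $727,000 = $58,198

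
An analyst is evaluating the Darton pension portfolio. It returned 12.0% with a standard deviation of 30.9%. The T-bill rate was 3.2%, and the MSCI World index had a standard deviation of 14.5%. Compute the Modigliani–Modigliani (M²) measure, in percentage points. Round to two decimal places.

7.33

Sharpe = (Rp − Rf) / σp = (12.0% − 3.2%) / 30.9% = 0.2848
M² = Rf + Sharpe × σm = 3.2% + 0.2848 × 14.5% = 7.3296%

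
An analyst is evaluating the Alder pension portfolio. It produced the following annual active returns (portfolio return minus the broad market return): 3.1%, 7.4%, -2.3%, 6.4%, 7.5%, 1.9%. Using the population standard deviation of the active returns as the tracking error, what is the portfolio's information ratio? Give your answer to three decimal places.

r̄ = (3.1 + 7.4 − 2.3 + 6.4 + 7.5 + 1.9) / 6 = 24.00 / 6 = 4.0000%
Σ(r − r̄)² = 74.4800; population σ = √(74.4800/6) = 3.5233%
IR = r̄ / tracking error = 4.0000 / 3.5233 = 1.1353

1.135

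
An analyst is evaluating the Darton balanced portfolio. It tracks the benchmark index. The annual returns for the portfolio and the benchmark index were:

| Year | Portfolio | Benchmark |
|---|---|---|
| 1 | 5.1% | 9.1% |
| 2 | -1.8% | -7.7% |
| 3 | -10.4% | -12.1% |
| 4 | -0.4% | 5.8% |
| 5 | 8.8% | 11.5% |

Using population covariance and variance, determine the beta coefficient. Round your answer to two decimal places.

r̄p = 0.2600%,  r̄m = 1.3200%
Cov = Σ(rp − r̄p)(rm − r̄m) / 5 = 56.6548
Var(rm) = Σ(rm − r̄m)² / 5 = 89.1376
β = Cov / Var = 56.6548 / 89.1376 = 0.6356

0.64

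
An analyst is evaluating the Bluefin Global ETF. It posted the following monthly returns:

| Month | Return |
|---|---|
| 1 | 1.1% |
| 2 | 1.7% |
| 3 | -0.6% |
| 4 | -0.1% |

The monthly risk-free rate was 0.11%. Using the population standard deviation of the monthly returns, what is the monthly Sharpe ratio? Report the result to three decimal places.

0.452

r̄ = (1.1 + 1.7 − 0.6 − 0.1) / 4 = 2.10 / 4 = 0.5250%
Σ(r − r̄)² = (1.1 − 0.5250)² + (1.7 − 0.5250)² + … = 3.3675
σ = √[3.3675 / 4] = 0.9175%
Sharpe = (r̄ − rf) / σ = (0.5250 − 0.11) / 0.9175 = 0.4150 / 0.9175 = 0.4523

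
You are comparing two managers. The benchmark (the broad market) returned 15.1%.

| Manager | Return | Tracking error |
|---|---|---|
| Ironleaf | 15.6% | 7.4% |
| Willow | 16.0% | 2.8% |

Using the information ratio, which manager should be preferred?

Ironleaf: IR = (15.6% − 15.1%) / 7.4% = 0.068
Willow: IR = (16.0% − 15.1%) / 2.8% = 0.321
Highest: Willow (0.321).

Willow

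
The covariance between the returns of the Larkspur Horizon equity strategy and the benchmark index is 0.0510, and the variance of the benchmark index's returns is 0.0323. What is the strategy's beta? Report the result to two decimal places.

β = Cov(Rp, Rm) / Var(Rm) = 0.0510 / 0.0323 = 1.5789

1.58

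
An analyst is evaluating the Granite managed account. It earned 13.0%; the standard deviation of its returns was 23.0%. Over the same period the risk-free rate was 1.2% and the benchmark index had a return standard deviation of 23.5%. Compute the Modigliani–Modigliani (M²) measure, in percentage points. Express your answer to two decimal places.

13.26

Sharpe = (Rp − Rf) / σp = (13.0% − 1.2%) / 23.0% = 0.5130
M² = Rf + Sharpe × σm = 1.2% + 0.5130 × 23.5% = 13.2555%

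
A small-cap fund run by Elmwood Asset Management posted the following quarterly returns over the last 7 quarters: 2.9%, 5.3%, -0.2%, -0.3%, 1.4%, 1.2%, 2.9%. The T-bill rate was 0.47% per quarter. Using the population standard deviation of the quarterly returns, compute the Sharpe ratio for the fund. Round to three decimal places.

0.772

r̄ = (2.9 + 5.3 − 0.2 − 0.3 + 1.4 + 1.2 + 2.9) / 7 = 13.20 / 7 = 1.8857%
Population σ = √[Σ(r − r̄)² / 7] = √[23.5486 / 7] = √3.3641 = 1.8341%
Sharpe = (r̄ − rf) / σ = (1.8857 − 0.47) / 1.8341 = 1.4157 / 1.8341 = 0.7719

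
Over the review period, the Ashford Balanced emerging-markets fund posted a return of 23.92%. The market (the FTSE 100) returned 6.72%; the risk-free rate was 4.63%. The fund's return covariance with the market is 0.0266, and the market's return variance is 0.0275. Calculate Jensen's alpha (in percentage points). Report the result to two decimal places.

β = Cov / Var = 0.0266 / 0.0275 = 0.9673
E[R] = Rf + β(Rm − Rf) = 4.63% + 0.9673 × (6.72% − 4.63%) = 6.6517%
α = Rp − E[R] = 23.92% − 6.6517% = 17.2683

17.27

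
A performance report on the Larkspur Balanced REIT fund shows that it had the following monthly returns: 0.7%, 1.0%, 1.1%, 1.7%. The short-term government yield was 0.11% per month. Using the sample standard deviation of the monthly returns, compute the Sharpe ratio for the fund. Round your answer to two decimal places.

2.42

μ = (0.7 + 1 + 1.1 + 1.7) / 4 = 4.50 / 4 = 1.1250%
Sample std dev = √[0.5275 / 3] = 0.4193%
Sharpe = (μ − rf) / σ = (1.1250 − 0.11) / 0.4193 = 1.0150 / 0.4193 = 2.4207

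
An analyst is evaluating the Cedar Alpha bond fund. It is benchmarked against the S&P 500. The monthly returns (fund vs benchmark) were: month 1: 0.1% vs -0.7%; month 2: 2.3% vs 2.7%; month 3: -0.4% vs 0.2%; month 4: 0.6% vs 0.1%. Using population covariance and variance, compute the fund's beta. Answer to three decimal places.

r̄p = 0.6500%,  r̄m = 0.5750%
Cov = Σ(rp − r̄p)(rm − r̄m) / 4 = 1.1563
Var(rm) = Σ(rm − r̄m)² / 4 = 1.6269
β = Cov / Var = 1.1563 / 1.6269 = 0.7107

0.711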